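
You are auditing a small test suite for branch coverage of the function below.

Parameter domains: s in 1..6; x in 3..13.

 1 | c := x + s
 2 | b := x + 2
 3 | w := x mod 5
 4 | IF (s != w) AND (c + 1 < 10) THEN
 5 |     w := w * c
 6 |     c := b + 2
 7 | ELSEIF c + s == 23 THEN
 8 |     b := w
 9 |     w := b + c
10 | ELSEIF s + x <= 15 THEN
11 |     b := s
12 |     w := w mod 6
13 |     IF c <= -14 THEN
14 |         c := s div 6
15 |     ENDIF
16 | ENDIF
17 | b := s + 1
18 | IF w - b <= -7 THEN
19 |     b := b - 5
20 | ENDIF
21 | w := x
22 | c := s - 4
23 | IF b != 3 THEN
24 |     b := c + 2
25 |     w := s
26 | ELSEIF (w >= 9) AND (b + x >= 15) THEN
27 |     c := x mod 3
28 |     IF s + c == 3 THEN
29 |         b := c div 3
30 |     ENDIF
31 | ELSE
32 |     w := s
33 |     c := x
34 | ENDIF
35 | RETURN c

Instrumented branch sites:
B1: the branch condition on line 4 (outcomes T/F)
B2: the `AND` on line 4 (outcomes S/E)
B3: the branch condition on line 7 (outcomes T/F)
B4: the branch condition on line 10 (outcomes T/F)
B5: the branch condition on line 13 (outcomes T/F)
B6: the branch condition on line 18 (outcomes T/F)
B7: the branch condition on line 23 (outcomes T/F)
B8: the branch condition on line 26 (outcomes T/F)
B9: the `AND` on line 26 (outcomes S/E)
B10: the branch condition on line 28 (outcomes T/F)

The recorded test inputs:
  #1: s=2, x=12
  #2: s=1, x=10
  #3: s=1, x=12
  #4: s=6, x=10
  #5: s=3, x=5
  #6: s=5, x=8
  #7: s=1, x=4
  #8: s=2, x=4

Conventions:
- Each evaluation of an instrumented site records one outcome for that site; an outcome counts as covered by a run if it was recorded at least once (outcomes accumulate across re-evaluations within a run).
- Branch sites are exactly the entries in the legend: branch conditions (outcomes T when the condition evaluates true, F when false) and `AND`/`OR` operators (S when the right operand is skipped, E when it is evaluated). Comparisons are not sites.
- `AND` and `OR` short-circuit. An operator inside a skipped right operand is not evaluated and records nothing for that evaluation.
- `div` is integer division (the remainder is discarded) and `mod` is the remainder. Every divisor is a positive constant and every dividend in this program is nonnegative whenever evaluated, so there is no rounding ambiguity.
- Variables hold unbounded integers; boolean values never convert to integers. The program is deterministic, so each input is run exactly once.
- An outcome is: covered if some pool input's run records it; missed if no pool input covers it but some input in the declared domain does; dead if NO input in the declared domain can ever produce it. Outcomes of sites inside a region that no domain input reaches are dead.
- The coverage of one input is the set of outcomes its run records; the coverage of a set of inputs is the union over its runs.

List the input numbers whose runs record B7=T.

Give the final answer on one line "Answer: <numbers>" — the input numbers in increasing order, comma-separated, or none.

input #1 (s=2, x=12): does not record B7=T
input #2 (s=1, x=10): records B7=T
input #3 (s=1, x=12): records B7=T
input #4 (s=6, x=10): records B7=T
input #5 (s=3, x=5): records B7=T
input #6 (s=5, x=8): records B7=T
input #7 (s=1, x=4): records B7=T
input #8 (s=2, x=4): does not record B7=T

Answer: 2, 3, 4, 5, 6, 7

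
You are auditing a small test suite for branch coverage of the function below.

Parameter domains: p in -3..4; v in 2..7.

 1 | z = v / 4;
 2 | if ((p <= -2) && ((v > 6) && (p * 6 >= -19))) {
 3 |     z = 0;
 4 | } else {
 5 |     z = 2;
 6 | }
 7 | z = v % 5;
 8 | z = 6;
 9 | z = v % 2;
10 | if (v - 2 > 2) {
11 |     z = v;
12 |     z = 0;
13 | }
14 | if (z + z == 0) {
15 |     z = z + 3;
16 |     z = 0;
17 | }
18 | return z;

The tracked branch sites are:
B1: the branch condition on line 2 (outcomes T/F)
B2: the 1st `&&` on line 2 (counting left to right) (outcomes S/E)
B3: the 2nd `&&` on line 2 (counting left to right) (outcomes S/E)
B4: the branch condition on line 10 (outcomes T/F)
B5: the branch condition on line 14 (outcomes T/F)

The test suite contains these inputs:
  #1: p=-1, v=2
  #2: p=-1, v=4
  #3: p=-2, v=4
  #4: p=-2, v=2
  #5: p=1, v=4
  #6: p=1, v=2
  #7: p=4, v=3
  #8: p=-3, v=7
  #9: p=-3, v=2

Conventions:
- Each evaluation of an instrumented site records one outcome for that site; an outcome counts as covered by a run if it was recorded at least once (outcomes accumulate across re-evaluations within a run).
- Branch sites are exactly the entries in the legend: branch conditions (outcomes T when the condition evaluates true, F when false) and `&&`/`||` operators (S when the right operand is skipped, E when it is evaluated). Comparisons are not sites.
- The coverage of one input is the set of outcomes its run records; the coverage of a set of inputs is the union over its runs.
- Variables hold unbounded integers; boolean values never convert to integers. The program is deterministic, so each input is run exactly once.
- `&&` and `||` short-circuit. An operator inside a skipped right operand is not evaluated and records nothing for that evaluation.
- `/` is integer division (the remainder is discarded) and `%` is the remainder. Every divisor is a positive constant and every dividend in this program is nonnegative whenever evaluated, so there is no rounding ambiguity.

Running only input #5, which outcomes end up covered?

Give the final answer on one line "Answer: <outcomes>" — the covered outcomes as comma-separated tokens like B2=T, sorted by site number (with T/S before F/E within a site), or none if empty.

Event log for input #5 (p=1, v=4):
  B2->S, B1->F, B4->F, B5->T
deduplicating events, the covered set is: B1=F, B2=S, B4=F, B5=T

Answer: B1=F, B2=S, B4=F, B5=T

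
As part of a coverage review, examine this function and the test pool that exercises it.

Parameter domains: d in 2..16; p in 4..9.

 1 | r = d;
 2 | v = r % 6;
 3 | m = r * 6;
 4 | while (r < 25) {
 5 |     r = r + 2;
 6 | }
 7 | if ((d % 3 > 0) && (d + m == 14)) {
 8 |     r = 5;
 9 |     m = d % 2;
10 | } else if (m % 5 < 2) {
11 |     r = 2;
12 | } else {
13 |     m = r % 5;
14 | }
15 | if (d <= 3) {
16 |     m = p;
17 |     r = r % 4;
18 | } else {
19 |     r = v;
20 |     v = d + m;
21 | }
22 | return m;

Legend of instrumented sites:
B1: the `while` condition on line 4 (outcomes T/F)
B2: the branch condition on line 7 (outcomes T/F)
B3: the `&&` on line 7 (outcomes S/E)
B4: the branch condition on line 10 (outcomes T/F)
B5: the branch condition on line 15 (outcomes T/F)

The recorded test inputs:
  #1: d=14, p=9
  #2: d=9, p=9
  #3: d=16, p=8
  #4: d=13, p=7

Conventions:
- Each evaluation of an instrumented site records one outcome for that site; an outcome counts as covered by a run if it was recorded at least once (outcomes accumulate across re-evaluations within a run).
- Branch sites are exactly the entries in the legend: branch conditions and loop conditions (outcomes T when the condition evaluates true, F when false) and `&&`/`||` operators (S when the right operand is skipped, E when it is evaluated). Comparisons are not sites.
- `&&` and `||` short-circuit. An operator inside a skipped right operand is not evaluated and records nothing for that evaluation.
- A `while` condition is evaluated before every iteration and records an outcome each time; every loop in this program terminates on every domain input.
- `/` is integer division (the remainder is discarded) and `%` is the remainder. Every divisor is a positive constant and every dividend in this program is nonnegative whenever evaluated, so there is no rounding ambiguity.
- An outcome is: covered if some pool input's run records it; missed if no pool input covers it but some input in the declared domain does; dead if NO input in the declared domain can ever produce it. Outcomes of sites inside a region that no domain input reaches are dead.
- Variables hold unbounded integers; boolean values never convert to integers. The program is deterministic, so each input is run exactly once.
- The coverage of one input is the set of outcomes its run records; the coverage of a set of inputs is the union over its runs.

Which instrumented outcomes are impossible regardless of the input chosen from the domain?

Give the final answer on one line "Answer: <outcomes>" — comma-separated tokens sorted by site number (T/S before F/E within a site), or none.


running all 90 domain inputs and tallying outcomes:
  reachable outcomes have witnesses, e.g. B1=T (e.g. d=2, p=4), B1=F (e.g. d=2, p=4), B2=T (e.g. d=2, p=4), B2=F (e.g. d=3, p=4)
Answer: none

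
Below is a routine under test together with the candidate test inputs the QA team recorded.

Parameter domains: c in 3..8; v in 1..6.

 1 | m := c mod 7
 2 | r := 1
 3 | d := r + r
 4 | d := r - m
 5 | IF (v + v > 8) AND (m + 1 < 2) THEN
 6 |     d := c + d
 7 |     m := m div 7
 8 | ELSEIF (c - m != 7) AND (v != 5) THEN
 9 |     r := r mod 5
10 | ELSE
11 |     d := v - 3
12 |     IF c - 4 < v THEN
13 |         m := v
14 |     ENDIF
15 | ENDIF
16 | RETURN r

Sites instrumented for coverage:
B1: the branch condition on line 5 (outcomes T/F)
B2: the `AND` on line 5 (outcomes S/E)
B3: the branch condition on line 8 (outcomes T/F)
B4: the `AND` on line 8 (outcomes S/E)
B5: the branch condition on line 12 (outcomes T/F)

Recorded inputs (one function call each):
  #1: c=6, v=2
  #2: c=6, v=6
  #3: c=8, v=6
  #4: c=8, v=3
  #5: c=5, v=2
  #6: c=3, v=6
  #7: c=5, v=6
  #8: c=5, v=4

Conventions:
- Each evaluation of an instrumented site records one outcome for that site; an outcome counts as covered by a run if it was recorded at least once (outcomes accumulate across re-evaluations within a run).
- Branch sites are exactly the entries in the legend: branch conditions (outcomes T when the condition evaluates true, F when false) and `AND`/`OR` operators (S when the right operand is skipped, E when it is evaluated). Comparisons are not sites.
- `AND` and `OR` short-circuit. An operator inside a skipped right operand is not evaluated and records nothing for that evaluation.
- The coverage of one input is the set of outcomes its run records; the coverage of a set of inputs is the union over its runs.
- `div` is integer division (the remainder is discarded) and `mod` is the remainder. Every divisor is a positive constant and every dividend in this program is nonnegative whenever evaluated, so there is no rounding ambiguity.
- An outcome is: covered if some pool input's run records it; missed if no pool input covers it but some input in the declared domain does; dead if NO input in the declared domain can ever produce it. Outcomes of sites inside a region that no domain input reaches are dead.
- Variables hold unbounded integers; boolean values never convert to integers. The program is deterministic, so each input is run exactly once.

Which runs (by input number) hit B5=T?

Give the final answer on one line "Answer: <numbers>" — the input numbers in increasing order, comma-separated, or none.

input #1 (c=6, v=2): misses B5=T
input #2 (c=6, v=6): misses B5=T
input #3 (c=8, v=6): covers B5=T
input #4 (c=8, v=3): misses B5=T
input #5 (c=5, v=2): misses B5=T
input #6 (c=3, v=6): misses B5=T
input #7 (c=5, v=6): misses B5=T
input #8 (c=5, v=4): misses B5=T

Answer: 3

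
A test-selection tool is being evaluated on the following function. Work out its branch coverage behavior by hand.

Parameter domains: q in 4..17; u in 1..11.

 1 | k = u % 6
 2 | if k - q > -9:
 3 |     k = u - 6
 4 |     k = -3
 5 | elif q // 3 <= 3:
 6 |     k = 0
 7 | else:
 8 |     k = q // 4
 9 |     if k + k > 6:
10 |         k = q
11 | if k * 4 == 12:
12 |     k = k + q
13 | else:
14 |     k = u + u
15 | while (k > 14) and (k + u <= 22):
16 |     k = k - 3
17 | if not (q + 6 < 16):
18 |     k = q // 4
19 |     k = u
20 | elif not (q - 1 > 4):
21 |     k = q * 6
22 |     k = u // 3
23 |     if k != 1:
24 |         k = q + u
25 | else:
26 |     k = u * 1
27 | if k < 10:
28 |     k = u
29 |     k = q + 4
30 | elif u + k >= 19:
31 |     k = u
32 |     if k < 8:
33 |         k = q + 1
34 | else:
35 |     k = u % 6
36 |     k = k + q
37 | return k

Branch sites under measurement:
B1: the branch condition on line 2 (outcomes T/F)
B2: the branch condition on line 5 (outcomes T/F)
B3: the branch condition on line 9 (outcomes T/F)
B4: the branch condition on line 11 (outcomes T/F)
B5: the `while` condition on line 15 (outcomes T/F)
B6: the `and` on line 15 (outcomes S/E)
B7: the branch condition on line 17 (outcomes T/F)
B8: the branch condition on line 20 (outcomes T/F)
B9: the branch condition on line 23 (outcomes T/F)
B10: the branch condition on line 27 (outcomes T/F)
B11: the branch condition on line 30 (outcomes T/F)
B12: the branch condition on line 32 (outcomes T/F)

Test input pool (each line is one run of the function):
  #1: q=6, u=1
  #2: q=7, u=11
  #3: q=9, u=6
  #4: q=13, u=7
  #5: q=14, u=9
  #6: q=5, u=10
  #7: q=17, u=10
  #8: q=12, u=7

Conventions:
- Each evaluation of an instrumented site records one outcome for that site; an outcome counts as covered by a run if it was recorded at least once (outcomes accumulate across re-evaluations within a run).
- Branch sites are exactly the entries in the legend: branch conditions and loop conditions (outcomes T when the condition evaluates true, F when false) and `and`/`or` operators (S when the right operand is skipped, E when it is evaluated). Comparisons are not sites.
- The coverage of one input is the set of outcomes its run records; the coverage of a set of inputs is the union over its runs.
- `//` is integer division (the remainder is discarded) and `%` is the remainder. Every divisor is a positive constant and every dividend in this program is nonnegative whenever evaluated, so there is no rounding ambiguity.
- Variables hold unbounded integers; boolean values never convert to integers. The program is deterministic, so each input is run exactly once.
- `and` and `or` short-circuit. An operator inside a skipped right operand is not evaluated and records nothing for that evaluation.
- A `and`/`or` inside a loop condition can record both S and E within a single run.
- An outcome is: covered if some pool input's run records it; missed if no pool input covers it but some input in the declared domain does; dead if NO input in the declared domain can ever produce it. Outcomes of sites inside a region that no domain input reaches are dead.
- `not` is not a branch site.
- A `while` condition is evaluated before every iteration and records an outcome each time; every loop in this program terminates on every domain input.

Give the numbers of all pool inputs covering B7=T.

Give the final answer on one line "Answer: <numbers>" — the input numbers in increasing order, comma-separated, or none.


input #1 (q=6, u=1): misses B7=T
input #2 (q=7, u=11): misses B7=T
input #3 (q=9, u=6): misses B7=T
input #4 (q=13, u=7): covers B7=T
input #5 (q=14, u=9): covers B7=T
input #6 (q=5, u=10): misses B7=T
input #7 (q=17, u=10): covers B7=T
input #8 (q=12, u=7): covers B7=T
Answer: 4, 5, 7, 8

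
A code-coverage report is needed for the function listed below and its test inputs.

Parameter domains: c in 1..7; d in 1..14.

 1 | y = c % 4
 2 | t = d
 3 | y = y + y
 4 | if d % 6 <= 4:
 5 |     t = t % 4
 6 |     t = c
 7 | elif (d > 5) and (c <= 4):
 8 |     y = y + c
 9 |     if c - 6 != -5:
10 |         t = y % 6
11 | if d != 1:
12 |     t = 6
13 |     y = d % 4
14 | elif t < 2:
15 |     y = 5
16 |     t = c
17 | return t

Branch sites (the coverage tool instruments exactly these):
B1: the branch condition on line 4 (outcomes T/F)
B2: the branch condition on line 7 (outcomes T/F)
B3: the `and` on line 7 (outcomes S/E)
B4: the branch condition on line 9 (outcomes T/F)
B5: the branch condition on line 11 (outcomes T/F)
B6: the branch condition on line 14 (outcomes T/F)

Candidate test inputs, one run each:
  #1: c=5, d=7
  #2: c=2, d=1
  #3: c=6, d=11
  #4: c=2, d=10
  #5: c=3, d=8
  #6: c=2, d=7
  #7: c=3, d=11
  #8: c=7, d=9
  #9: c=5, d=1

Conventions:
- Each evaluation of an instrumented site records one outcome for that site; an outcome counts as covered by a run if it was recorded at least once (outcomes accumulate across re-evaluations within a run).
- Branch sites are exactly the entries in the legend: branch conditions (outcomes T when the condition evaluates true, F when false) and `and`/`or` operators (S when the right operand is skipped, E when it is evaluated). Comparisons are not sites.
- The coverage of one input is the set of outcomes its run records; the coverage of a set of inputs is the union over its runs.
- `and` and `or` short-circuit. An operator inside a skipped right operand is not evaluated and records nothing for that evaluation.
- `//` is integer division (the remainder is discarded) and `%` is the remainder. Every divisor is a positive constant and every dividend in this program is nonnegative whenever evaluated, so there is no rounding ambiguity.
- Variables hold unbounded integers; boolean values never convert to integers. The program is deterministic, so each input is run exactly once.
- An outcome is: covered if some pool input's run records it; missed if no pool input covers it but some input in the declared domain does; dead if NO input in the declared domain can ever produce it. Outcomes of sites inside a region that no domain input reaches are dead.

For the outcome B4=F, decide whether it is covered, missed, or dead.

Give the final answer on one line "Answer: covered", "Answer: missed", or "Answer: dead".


no pool input records B4=F
but domain input (c=1, d=11) does record it -> reachable, so missed
Answer: missed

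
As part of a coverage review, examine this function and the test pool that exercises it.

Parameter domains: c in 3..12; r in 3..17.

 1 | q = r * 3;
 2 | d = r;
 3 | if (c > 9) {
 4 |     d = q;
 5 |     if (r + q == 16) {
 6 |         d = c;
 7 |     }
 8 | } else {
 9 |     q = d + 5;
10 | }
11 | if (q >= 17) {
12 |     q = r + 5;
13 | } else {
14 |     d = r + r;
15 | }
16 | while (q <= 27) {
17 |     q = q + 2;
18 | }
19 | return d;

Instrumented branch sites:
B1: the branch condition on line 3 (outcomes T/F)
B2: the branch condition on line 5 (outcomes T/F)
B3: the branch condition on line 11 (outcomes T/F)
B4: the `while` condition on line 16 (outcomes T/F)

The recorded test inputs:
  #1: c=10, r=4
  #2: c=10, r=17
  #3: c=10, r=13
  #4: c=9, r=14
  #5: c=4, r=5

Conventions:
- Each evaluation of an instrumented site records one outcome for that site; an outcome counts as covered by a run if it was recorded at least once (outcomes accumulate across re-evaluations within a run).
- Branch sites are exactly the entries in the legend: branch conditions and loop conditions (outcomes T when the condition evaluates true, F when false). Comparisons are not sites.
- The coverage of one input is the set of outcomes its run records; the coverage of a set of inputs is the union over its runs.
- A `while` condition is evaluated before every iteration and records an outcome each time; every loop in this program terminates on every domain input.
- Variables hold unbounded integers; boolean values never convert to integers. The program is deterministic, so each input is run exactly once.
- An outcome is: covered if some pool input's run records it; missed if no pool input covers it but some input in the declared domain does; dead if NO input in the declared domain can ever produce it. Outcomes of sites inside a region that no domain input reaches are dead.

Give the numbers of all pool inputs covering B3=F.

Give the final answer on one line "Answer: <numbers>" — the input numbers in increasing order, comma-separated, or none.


input #1 (c=10, r=4): records B3=F
input #2 (c=10, r=17): does not record B3=F
input #3 (c=10, r=13): does not record B3=F
input #4 (c=9, r=14): does not record B3=F
input #5 (c=4, r=5): records B3=F
Answer: 1, 5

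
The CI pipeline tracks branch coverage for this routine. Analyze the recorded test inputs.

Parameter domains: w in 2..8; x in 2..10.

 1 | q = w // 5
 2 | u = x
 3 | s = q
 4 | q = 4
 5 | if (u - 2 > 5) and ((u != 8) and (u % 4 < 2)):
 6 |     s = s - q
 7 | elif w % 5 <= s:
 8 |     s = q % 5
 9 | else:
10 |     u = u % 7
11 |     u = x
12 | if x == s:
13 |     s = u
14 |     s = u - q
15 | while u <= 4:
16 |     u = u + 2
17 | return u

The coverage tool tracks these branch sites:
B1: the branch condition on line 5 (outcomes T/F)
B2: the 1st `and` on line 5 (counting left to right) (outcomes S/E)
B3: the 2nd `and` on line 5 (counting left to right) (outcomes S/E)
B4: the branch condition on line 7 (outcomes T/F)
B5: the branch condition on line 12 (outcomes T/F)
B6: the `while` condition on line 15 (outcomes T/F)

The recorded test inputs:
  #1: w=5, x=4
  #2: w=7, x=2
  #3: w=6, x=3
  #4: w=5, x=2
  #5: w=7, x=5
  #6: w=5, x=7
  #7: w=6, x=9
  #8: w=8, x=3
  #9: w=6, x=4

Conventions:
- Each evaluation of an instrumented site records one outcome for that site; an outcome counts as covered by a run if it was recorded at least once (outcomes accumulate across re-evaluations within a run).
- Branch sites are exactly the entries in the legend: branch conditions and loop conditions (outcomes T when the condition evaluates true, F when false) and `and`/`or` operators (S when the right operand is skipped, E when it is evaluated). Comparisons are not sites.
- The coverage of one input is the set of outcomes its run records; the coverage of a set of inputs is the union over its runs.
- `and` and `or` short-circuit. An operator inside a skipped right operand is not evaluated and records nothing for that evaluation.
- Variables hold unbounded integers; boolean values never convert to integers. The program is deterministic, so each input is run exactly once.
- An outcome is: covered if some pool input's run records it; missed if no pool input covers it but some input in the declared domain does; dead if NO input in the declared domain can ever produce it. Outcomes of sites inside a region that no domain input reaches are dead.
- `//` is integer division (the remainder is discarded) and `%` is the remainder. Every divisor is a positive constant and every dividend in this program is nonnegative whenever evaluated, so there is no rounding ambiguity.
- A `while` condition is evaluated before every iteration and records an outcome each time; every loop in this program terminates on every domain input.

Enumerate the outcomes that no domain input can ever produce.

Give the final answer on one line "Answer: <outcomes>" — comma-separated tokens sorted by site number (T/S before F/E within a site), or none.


checking every outcome against all 63 domain inputs:
  reachable outcomes have witnesses, e.g. B1=T (e.g. w=2, x=9), B1=F (e.g. w=2, x=2), B2=S (e.g. w=2, x=2), B2=E (e.g. w=2, x=8)
Answer: none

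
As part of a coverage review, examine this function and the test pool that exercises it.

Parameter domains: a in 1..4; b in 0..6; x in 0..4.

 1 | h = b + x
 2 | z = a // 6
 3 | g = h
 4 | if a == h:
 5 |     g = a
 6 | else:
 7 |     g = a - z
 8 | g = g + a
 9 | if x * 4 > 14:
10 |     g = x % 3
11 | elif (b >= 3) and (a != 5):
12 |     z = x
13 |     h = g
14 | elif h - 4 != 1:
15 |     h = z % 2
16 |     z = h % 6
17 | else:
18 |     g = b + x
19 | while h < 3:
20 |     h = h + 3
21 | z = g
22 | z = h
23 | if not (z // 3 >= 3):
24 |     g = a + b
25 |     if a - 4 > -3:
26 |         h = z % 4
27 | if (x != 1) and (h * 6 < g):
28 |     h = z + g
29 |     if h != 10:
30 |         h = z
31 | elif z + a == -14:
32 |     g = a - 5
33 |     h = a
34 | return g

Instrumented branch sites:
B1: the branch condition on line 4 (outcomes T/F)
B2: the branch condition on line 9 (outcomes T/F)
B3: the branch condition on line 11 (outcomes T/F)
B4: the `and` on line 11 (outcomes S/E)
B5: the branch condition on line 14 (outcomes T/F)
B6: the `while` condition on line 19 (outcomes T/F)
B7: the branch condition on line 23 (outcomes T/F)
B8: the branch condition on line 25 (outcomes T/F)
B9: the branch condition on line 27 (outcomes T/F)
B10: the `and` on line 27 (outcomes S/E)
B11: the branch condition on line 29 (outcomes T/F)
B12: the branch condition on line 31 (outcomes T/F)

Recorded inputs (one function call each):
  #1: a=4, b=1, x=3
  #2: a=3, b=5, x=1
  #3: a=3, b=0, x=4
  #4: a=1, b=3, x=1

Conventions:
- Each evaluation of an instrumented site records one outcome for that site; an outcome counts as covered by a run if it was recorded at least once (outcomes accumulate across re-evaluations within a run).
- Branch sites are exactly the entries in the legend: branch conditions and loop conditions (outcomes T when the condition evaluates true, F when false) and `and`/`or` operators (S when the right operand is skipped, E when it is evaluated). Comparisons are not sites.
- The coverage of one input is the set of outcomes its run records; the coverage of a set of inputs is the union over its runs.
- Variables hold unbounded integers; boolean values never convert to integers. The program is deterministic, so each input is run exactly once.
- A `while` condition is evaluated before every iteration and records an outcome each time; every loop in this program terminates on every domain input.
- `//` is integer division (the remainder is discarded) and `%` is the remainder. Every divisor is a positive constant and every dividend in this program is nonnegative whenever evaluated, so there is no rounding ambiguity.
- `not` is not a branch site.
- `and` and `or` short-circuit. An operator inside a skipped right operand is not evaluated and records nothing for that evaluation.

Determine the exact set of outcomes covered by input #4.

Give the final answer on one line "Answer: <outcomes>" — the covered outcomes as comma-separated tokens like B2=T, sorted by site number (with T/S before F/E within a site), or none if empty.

Running input #4 (a=1, b=3, x=1), event by event:
  B1->F, B2->F, B4->E, B3->T, B6->T, B6->F, B7->T, B8->F, B10->S, B9->F
  B12->F
distinct outcomes covered: B1=F, B2=F, B3=T, B4=E, B6=T, B6=F, B7=T, B8=F, B9=F, B10=S, B12=F

Answer: B1=F, B2=F, B3=T, B4=E, B6=T, B6=F, B7=T, B8=F, B9=F, B10=S, B12=F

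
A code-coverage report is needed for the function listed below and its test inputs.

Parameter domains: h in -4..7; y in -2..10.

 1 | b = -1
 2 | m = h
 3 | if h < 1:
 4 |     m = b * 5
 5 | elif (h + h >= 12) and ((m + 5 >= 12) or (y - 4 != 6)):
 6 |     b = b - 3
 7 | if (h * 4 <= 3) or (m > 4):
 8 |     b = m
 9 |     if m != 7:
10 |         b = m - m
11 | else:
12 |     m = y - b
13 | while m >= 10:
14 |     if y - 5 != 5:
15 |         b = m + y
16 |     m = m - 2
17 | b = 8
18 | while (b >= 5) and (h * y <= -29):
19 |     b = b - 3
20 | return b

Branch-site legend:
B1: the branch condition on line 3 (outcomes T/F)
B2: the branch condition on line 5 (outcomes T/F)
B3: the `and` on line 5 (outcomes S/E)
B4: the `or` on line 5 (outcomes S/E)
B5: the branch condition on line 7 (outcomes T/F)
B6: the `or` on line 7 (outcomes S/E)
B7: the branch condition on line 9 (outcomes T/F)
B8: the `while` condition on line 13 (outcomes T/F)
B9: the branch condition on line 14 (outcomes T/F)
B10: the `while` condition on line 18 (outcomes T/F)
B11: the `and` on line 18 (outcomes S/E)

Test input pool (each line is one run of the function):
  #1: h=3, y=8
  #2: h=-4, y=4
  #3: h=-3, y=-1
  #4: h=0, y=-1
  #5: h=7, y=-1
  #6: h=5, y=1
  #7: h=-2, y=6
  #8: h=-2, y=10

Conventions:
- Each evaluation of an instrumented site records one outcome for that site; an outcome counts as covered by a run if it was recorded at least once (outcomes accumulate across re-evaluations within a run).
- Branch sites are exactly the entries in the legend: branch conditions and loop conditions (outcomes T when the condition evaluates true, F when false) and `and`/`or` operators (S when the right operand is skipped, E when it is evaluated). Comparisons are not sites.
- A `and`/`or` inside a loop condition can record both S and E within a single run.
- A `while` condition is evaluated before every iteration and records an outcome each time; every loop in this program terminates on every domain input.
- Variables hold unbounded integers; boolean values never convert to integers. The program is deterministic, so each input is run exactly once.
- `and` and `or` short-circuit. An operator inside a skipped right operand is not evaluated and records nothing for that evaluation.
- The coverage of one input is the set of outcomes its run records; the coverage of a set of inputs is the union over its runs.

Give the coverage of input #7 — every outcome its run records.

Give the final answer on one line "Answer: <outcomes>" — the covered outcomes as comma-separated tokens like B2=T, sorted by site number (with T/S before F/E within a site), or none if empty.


Event log for input #7 (h=-2, y=6):
  B1->T, B6->S, B5->T, B7->T, B8->F, B11->E, B10->F
deduplicating events, the covered set is: B1=T, B5=T, B6=S, B7=T, B8=F, B10=F, B11=E
Answer: B1=T, B5=T, B6=S, B7=T, B8=F, B10=F, B11=E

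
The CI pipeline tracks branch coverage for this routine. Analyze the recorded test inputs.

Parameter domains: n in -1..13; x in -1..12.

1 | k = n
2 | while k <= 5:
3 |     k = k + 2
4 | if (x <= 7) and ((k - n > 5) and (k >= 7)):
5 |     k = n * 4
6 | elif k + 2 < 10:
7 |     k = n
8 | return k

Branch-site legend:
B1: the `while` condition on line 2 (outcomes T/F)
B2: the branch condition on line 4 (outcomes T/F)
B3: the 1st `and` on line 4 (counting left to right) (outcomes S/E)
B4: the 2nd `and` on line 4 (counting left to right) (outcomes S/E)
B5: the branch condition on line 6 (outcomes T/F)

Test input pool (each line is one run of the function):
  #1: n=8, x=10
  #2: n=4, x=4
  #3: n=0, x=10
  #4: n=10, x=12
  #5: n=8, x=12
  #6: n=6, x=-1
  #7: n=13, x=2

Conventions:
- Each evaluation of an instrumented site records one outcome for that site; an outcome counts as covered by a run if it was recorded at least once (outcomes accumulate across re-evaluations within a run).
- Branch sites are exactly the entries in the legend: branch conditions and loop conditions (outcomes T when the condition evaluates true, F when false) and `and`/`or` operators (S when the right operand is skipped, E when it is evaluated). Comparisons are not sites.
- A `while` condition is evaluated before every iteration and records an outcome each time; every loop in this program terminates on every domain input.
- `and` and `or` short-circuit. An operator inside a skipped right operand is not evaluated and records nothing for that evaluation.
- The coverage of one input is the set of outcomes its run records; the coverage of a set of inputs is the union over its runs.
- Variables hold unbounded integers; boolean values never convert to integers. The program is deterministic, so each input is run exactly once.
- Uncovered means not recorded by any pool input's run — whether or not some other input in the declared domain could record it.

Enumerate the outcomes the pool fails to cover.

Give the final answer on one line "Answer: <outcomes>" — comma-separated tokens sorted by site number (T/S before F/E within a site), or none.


test 1 (n=8, x=10) fires B1->F, B3->S, B2->F, B5->F; hits B1=F, B2=F, B3=S, B5=F
test 2 (n=4, x=4) fires B1->T, B1->F, B3->E, B4->S, B2->F, B5->T; hits B1=T, B1=F, B2=F, B3=E, B4=S, B5=T
test 3 (n=0, x=10) fires B1->T, B1->T, B1->T, B1->F, B3->S, B2->F, B5->T; hits B1=T, B1=F, B2=F, B3=S, B5=T
test 4 (n=10, x=12) fires B1->F, B3->S, B2->F, B5->F; hits B1=F, B2=F, B3=S, B5=F
test 5 (n=8, x=12) fires B1->F, B3->S, B2->F, B5->F; hits B1=F, B2=F, B3=S, B5=F
test 6 (n=6, x=-1) fires B1->F, B3->E, B4->S, B2->F, B5->T; hits B1=F, B2=F, B3=E, B4=S, B5=T
test 7 (n=13, x=2) fires B1->F, B3->E, B4->S, B2->F, B5->F; hits B1=F, B2=F, B3=E, B4=S, B5=F
union over the pool: B1=T, B1=F, B2=F, B3=S, B3=E, B4=S, B5=T, B5=F
uncovered (2 of 10): B2=T, B4=E
Answer: B2=T, B4=E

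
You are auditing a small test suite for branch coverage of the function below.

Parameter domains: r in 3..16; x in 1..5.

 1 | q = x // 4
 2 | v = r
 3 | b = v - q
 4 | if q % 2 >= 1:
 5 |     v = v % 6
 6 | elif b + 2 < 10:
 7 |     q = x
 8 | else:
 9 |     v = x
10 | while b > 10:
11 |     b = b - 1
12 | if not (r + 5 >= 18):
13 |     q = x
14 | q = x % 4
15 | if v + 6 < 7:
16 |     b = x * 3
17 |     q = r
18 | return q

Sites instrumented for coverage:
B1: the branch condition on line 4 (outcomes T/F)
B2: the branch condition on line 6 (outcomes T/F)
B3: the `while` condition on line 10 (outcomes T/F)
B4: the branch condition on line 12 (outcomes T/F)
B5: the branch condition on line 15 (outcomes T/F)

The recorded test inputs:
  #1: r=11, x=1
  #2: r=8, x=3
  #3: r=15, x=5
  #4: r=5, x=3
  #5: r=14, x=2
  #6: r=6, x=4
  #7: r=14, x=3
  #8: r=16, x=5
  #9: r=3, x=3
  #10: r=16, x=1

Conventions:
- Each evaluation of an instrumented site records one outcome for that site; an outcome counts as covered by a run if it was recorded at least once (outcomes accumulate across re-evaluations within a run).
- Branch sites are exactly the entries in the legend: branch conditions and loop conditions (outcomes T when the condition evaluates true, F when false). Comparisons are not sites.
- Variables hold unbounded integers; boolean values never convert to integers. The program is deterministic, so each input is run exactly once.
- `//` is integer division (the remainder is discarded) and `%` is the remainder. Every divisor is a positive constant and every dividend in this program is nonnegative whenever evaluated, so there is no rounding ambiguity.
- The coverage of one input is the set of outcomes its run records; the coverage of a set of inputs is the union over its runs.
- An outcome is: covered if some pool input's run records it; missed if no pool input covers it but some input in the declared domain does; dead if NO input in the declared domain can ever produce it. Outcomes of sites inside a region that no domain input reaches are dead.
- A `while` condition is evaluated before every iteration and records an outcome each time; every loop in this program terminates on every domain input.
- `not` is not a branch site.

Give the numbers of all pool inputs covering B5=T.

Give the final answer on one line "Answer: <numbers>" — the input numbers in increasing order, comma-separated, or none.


input #1 (r=11, x=1): does not produce B5=T
input #2 (r=8, x=3): does not produce B5=T
input #3 (r=15, x=5): does not produce B5=T
input #4 (r=5, x=3): does not produce B5=T
input #5 (r=14, x=2): does not produce B5=T
input #6 (r=6, x=4): produces B5=T
input #7 (r=14, x=3): does not produce B5=T
input #8 (r=16, x=5): does not produce B5=T
input #9 (r=3, x=3): does not produce B5=T
input #10 (r=16, x=1): does not produce B5=T
Answer: 6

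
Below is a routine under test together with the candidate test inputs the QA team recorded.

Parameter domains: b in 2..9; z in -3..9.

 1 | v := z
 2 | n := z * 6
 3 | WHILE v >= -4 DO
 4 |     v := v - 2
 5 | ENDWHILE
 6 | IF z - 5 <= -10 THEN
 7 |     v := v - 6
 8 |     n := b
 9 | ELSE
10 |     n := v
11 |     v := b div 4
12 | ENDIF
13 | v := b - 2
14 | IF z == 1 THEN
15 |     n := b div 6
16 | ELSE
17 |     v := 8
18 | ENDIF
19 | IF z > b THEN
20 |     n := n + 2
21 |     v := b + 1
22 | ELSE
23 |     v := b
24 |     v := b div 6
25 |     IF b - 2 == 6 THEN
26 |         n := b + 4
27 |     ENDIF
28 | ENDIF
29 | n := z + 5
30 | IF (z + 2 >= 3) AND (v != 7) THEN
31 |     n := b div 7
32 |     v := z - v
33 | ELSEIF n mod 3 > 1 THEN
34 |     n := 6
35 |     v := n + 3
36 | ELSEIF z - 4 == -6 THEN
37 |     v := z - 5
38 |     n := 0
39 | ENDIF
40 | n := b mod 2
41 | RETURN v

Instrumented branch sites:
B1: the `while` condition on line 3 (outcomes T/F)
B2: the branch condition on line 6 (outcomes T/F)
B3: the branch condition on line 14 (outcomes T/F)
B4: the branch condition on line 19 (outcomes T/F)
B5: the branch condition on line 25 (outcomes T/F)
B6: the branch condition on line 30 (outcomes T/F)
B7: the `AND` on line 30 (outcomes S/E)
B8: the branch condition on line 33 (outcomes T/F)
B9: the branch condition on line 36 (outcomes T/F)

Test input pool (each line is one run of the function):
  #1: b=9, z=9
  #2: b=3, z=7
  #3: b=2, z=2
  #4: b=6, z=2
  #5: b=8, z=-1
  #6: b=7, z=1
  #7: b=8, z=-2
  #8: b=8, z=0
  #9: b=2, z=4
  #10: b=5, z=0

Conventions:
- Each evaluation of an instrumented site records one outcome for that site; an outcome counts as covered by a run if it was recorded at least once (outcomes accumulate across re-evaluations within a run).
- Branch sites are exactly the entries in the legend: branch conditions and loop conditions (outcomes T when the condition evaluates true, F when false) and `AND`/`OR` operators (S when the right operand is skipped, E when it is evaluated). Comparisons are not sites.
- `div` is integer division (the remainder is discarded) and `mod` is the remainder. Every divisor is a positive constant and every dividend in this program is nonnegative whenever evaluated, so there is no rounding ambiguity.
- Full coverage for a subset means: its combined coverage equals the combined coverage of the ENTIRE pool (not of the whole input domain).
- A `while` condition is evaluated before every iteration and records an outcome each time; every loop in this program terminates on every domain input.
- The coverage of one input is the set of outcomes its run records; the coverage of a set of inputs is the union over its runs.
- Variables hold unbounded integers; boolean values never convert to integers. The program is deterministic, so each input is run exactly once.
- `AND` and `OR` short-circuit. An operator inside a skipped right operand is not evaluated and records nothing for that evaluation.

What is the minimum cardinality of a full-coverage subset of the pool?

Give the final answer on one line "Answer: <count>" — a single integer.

input #1 (b=9, z=9): covers B1=T, B1=F, B2=F, B3=F, B4=F, B5=F, B6=T, B7=E
input #2 (b=3, z=7): covers B1=T, B1=F, B2=F, B3=F, B4=T, B6=T, B7=E
input #3 (b=2, z=2): covers B1=T, B1=F, B2=F, B3=F, B4=F, B5=F, B6=T, B7=E
input #4 (b=6, z=2): covers B1=T, B1=F, B2=F, B3=F, B4=F, B5=F, B6=T, B7=E
input #5 (b=8, z=-1): covers B1=T, B1=F, B2=F, B3=F, B4=F, B5=T, B6=F, B7=S, B8=F, B9=F
input #6 (b=7, z=1): covers B1=T, B1=F, B2=F, B3=T, B4=F, B5=F, B6=T, B7=E
input #7 (b=8, z=-2): covers B1=T, B1=F, B2=F, B3=F, B4=F, B5=T, B6=F, B7=S, B8=F, B9=T
input #8 (b=8, z=0): covers B1=T, B1=F, B2=F, B3=F, B4=F, B5=T, B6=F, B7=S, B8=T
input #9 (b=2, z=4): covers B1=T, B1=F, B2=F, B3=F, B4=T, B6=T, B7=E
input #10 (b=5, z=0): covers B1=T, B1=F, B2=F, B3=F, B4=F, B5=F, B6=F, B7=S, B8=T
the full pool covers 17 outcomes: B1=T, B1=F, B2=F, B3=T, B3=F, B4=T, B4=F, B5=T, B5=F, B6=T, B6=F, B7=S, B7=E, B8=T, B8=F, B9=T, B9=F
size 1 is not enough: best union over all size-1 subsets is 10/17
size 2 is not enough: best union over all size-2 subsets is 14/17
size 3 is not enough: best union over all size-3 subsets is 15/17
size 4 is not enough: best union over all size-4 subsets is 16/17
size 5: inputs {2, 5, 6, 7, 8} cover all 17 outcomes, and no lexicographically smaller subset of this size does

Answer: 5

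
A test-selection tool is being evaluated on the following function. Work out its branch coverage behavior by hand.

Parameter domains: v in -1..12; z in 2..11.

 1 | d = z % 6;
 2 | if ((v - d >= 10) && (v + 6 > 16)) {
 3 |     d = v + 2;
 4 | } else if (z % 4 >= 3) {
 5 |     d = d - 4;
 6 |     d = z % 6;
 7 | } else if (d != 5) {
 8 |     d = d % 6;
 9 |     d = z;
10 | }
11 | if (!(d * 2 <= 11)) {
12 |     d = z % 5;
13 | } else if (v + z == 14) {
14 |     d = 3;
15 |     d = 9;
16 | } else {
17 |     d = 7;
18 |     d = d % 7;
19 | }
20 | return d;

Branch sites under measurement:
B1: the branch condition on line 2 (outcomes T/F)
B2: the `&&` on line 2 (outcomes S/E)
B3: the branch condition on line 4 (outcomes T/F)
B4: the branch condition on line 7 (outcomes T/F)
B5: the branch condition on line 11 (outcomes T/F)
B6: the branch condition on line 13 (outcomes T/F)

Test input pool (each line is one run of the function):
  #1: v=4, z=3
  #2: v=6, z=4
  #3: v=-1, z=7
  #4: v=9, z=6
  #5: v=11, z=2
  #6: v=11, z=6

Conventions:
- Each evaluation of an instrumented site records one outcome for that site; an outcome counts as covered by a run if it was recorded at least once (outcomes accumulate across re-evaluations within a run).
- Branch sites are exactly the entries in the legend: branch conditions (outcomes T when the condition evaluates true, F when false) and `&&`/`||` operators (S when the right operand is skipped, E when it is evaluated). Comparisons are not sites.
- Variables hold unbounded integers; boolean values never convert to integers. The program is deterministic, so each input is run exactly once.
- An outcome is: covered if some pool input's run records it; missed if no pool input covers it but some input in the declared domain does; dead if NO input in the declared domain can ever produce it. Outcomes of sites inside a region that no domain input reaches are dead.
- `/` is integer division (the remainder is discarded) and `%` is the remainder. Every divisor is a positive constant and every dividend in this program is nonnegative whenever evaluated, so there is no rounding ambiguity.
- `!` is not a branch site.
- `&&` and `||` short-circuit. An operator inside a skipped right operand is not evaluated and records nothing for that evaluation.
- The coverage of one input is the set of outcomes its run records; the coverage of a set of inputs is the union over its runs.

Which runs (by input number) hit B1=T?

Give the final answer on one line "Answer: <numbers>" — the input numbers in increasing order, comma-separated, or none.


input #1 (v=4, z=3): does not record B1=T
input #2 (v=6, z=4): does not record B1=T
input #3 (v=-1, z=7): does not record B1=T
input #4 (v=9, z=6): does not record B1=T
input #5 (v=11, z=2): does not record B1=T
input #6 (v=11, z=6): records B1=T
Answer: 6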